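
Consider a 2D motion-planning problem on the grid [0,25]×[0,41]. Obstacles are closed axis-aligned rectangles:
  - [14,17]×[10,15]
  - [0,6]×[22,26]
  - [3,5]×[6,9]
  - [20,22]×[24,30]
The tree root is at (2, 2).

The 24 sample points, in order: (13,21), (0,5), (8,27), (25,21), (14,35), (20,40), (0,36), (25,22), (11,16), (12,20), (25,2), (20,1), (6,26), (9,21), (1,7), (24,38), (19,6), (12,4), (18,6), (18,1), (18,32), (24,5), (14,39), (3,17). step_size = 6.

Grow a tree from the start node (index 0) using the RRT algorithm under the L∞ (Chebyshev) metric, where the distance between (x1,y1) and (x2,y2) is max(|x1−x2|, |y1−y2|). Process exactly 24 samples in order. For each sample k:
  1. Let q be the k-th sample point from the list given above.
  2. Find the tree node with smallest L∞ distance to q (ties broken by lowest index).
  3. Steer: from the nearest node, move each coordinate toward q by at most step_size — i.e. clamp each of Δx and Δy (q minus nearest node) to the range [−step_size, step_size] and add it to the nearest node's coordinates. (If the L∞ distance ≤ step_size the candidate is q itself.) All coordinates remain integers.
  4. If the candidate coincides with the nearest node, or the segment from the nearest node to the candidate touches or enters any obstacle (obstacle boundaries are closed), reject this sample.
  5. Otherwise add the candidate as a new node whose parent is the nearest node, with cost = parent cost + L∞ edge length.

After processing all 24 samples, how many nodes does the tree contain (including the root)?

Node count: 21

1. q=(13,21) nearest=0 d=19 new=(8,8) → add node 1 parent=0 cost=6
2. q=(0,5) nearest=0 d=3 new=(0,5) → add node 2 parent=0 cost=3
3. q=(8,27) nearest=1 d=19 new=(8,14) → add node 3 parent=1 cost=12
4. q=(25,21) nearest=1 d=17 new=(14,14) → blocked by [14,17]×[10,15], reject
5. q=(14,35) nearest=3 d=21 new=(14,20) → add node 4 parent=3 cost=18
6. q=(20,40) nearest=4 d=20 new=(20,26) → blocked by [20,22]×[24,30], reject
7. q=(0,36) nearest=4 d=16 new=(8,26) → add node 5 parent=4 cost=24
8. q=(25,22) nearest=4 d=11 new=(20,22) → add node 6 parent=4 cost=24
9. q=(11,16) nearest=3 d=3 new=(11,16) → add node 7 parent=3 cost=15
10. q=(12,20) nearest=4 d=2 new=(12,20) → add node 8 parent=4 cost=20
11. q=(25,2) nearest=7 d=14 new=(17,10) → blocked by [14,17]×[10,15], reject
12. q=(20,1) nearest=1 d=12 new=(14,2) → add node 9 parent=1 cost=12
13. q=(6,26) nearest=5 d=2 new=(6,26) → blocked by [0,6]×[22,26], reject
14. q=(9,21) nearest=8 d=3 new=(9,21) → add node 10 parent=8 cost=23
15. q=(1,7) nearest=2 d=2 new=(1,7) → add node 11 parent=2 cost=5
16. q=(24,38) nearest=5 d=16 new=(14,32) → add node 12 parent=5 cost=30
17. q=(19,6) nearest=9 d=5 new=(19,6) → add node 13 parent=9 cost=17
18. q=(12,4) nearest=9 d=2 new=(12,4) → add node 14 parent=9 cost=14
19. q=(18,6) nearest=13 d=1 new=(18,6) → add node 15 parent=13 cost=18
20. q=(18,1) nearest=9 d=4 new=(18,1) → add node 16 parent=9 cost=16
21. q=(18,32) nearest=12 d=4 new=(18,32) → add node 17 parent=12 cost=34
22. q=(24,5) nearest=13 d=5 new=(24,5) → add node 18 parent=13 cost=22
23. q=(14,39) nearest=12 d=7 new=(14,38) → add node 19 parent=12 cost=36
24. q=(3,17) nearest=3 d=5 new=(3,17) → add node 20 parent=3 cost=17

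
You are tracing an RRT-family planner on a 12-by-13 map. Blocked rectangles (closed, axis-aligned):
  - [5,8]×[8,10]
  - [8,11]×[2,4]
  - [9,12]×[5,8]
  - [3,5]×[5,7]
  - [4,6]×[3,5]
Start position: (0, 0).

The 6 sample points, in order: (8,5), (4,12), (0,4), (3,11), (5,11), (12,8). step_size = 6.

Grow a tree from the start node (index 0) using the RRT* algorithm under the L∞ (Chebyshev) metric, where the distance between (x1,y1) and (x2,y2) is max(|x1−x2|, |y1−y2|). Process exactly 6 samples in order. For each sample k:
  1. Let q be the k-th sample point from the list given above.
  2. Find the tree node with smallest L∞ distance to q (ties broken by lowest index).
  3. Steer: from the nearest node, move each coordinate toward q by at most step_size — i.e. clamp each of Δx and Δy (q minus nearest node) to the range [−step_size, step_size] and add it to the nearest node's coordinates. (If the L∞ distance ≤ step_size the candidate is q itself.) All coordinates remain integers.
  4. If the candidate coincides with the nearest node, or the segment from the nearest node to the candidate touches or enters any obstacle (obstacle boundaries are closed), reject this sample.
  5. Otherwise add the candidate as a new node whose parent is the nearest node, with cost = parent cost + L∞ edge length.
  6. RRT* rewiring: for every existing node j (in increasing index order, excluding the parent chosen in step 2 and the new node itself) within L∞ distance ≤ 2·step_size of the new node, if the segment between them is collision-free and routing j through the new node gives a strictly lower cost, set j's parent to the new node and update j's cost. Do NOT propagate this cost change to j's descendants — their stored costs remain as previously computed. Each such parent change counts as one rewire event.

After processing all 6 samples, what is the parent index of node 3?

1. q=(8,5) nearest=0 d=8 new=(6,5) → blocked by [4,6]×[3,5], reject
2. q=(4,12) nearest=0 d=12 new=(4,6) → blocked by [3,5]×[5,7], reject
3. q=(0,4) nearest=0 d=4 new=(0,4) → add node 1 parent=0 cost=4
4. q=(3,11) nearest=1 d=7 new=(3,10) → add node 2 parent=1 cost=10
5. q=(5,11) nearest=2 d=2 new=(5,11) → add node 3 parent=2 cost=12
6. q=(12,8) nearest=3 d=7 new=(11,8) → blocked by [5,8]×[8,10], reject

Parent of node 3: 2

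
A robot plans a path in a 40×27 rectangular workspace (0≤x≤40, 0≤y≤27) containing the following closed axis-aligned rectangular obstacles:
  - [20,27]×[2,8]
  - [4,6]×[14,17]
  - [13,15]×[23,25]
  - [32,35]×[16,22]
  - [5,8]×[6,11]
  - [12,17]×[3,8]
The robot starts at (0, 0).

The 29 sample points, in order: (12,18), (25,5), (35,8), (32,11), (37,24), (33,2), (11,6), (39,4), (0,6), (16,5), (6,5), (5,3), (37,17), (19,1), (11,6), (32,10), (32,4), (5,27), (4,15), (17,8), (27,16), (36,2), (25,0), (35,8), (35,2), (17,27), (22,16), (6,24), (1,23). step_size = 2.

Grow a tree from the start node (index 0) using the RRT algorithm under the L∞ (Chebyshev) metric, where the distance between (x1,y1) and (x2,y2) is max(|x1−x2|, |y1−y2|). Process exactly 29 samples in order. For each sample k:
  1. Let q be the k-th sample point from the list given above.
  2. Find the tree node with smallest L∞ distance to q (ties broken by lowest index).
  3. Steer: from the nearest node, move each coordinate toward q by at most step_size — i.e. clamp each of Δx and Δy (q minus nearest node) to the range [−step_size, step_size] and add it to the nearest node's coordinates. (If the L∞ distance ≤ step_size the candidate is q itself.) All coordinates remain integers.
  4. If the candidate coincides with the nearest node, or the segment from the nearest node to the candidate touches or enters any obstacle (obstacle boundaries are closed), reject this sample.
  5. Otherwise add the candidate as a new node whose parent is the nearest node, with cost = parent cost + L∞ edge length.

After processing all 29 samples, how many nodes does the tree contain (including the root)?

1. q=(12,18) nearest=0 d=18 new=(2,2) → add node 1 parent=0 cost=2
2. q=(25,5) nearest=1 d=23 new=(4,4) → add node 2 parent=1 cost=4
3. q=(35,8) nearest=2 d=31 new=(6,6) → blocked by [5,8]×[6,11], reject
4. q=(32,11) nearest=2 d=28 new=(6,6) → blocked by [5,8]×[6,11], reject
5. q=(37,24) nearest=2 d=33 new=(6,6) → blocked by [5,8]×[6,11], reject
6. q=(33,2) nearest=2 d=29 new=(6,2) → add node 3 parent=2 cost=6
7. q=(11,6) nearest=3 d=5 new=(8,4) → add node 4 parent=3 cost=8
8. q=(39,4) nearest=4 d=31 new=(10,4) → add node 5 parent=4 cost=10
9. q=(0,6) nearest=1 d=4 new=(0,4) → add node 6 parent=1 cost=4
10. q=(16,5) nearest=5 d=6 new=(12,5) → blocked by [12,17]×[3,8], reject
11. q=(6,5) nearest=2 d=2 new=(6,5) → add node 7 parent=2 cost=6
12. q=(5,3) nearest=2 d=1 new=(5,3) → add node 8 parent=2 cost=5
13. q=(37,17) nearest=5 d=27 new=(12,6) → blocked by [12,17]×[3,8], reject
14. q=(19,1) nearest=5 d=9 new=(12,2) → add node 9 parent=5 cost=12
15. q=(11,6) nearest=5 d=2 new=(11,6) → add node 10 parent=5 cost=12
16. q=(32,10) nearest=9 d=20 new=(14,4) → blocked by [12,17]×[3,8], reject
17. q=(32,4) nearest=9 d=20 new=(14,4) → blocked by [12,17]×[3,8], reject
18. q=(5,27) nearest=10 d=21 new=(9,8) → add node 11 parent=10 cost=14
19. q=(4,15) nearest=11 d=7 new=(7,10) → blocked by [5,8]×[6,11], reject
20. q=(17,8) nearest=9 d=6 new=(14,4) → blocked by [12,17]×[3,8], reject
21. q=(27,16) nearest=9 d=15 new=(14,4) → blocked by [12,17]×[3,8], reject
22. q=(36,2) nearest=9 d=24 new=(14,2) → add node 12 parent=9 cost=14
23. q=(25,0) nearest=12 d=11 new=(16,0) → add node 13 parent=12 cost=16
24. q=(35,8) nearest=13 d=19 new=(18,2) → add node 14 parent=13 cost=18
25. q=(35,2) nearest=14 d=17 new=(20,2) → blocked by [20,27]×[2,8], reject
26. q=(17,27) nearest=11 d=19 new=(11,10) → add node 15 parent=11 cost=16
27. q=(22,16) nearest=10 d=11 new=(13,8) → blocked by [12,17]×[3,8], reject
28. q=(6,24) nearest=15 d=14 new=(9,12) → add node 16 parent=15 cost=18
29. q=(1,23) nearest=16 d=11 new=(7,14) → add node 17 parent=16 cost=20

Node count: 18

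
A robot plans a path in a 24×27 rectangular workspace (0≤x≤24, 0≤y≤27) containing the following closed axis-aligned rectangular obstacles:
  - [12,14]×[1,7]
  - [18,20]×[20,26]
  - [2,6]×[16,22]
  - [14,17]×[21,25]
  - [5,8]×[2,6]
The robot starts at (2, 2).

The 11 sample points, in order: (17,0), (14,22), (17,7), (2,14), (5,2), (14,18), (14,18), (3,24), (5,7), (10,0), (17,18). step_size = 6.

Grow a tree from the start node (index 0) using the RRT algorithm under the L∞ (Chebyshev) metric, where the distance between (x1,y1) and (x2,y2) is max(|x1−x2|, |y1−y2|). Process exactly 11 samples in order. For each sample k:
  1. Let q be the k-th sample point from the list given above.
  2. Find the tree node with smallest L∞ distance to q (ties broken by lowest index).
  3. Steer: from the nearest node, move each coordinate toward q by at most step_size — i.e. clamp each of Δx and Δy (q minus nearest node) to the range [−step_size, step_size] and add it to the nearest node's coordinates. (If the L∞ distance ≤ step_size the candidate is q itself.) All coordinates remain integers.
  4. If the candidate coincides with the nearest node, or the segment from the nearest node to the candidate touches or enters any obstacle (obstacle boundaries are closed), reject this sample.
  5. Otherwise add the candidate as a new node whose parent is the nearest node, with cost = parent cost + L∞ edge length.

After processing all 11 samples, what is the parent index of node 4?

Parent of node 4: 3

1. q=(17,0) nearest=0 d=15 new=(8,0) → add node 1 parent=0 cost=6
2. q=(14,22) nearest=0 d=20 new=(8,8) → blocked by [5,8]×[2,6], reject
3. q=(17,7) nearest=1 d=9 new=(14,6) → blocked by [12,14]×[1,7], reject
4. q=(2,14) nearest=0 d=12 new=(2,8) → add node 2 parent=0 cost=6
5. q=(5,2) nearest=0 d=3 new=(5,2) → blocked by [5,8]×[2,6], reject
6. q=(14,18) nearest=2 d=12 new=(8,14) → add node 3 parent=2 cost=12
7. q=(14,18) nearest=3 d=6 new=(14,18) → add node 4 parent=3 cost=18
8. q=(3,24) nearest=3 d=10 new=(3,20) → blocked by [2,6]×[16,22], reject
9. q=(5,7) nearest=2 d=3 new=(5,7) → add node 5 parent=2 cost=9
10. q=(10,0) nearest=1 d=2 new=(10,0) → add node 6 parent=1 cost=8
11. q=(17,18) nearest=4 d=3 new=(17,18) → add node 7 parent=4 cost=21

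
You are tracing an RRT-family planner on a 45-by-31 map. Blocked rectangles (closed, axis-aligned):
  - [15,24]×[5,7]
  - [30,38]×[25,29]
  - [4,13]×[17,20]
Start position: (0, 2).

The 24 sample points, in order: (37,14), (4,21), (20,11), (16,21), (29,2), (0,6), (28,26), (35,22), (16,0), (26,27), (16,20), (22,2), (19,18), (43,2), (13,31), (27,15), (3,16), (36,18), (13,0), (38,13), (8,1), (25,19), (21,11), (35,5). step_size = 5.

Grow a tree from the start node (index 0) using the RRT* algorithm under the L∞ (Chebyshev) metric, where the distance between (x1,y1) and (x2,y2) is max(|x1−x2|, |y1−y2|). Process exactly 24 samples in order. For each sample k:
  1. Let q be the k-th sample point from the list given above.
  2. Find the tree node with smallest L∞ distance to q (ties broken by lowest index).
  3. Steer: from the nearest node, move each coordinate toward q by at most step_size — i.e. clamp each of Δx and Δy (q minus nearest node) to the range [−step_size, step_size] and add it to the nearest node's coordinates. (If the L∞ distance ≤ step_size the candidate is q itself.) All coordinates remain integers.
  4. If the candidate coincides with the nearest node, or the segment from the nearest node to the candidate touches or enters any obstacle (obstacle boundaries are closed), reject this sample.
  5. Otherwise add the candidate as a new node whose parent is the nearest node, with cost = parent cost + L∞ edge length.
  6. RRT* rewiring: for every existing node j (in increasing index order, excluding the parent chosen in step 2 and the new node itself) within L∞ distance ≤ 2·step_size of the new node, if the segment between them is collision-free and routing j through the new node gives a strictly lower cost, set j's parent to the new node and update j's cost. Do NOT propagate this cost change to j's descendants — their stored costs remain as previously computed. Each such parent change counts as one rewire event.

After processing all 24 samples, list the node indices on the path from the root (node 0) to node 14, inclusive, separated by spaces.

Path: 0 1 3 4 7 14

1. q=(37,14) nearest=0 d=37 new=(5,7) → add node 1 parent=0 cost=5
2. q=(4,21) nearest=1 d=14 new=(4,12) → add node 2 parent=1 cost=10
3. q=(20,11) nearest=1 d=15 new=(10,11) → add node 3 parent=1 cost=10
4. q=(16,21) nearest=3 d=10 new=(15,16) → add node 4 parent=3 cost=15
5. q=(29,2) nearest=4 d=14 new=(20,11) → add node 5 parent=4 cost=20
6. q=(0,6) nearest=0 d=4 new=(0,6) → add node 6 parent=0 cost=4
7. q=(28,26) nearest=4 d=13 new=(20,21) → add node 7 parent=4 cost=20
8. q=(35,22) nearest=5 d=15 new=(25,16) → add node 8 parent=5 cost=25
9. q=(16,0) nearest=1 d=11 new=(10,2) → add node 9 parent=1 cost=10
10. q=(26,27) nearest=7 d=6 new=(25,26) → add node 10 parent=7 cost=25
11. q=(16,20) nearest=4 d=4 new=(16,20) → add node 11 parent=4 cost=19
12. q=(22,2) nearest=5 d=9 new=(22,6) → blocked by [15,24]×[5,7], reject
13. q=(19,18) nearest=7 d=3 new=(19,18) → add node 12 parent=7 cost=23
14. q=(43,2) nearest=8 d=18 new=(30,11) → add node 13 parent=8 cost=30
15. q=(13,31) nearest=7 d=10 new=(15,26) → add node 14 parent=7 cost=25
16. q=(27,15) nearest=8 d=2 new=(27,15) → add node 15 parent=8 cost=27
17. q=(3,16) nearest=2 d=4 new=(3,16) → add node 16 parent=2 cost=14
18. q=(36,18) nearest=13 d=7 new=(35,16) → add node 17 parent=13 cost=35
19. q=(13,0) nearest=9 d=3 new=(13,0) → add node 18 parent=9 cost=13
20. q=(38,13) nearest=17 d=3 new=(38,13) → add node 19 parent=17 cost=38
21. q=(8,1) nearest=9 d=2 new=(8,1) → add node 20 parent=9 cost=12
22. q=(25,19) nearest=8 d=3 new=(25,19) → add node 21 parent=8 cost=28
23. q=(21,11) nearest=5 d=1 new=(21,11) → add node 22 parent=5 cost=21
24. q=(35,5) nearest=13 d=6 new=(35,6) → add node 23 parent=13 cost=35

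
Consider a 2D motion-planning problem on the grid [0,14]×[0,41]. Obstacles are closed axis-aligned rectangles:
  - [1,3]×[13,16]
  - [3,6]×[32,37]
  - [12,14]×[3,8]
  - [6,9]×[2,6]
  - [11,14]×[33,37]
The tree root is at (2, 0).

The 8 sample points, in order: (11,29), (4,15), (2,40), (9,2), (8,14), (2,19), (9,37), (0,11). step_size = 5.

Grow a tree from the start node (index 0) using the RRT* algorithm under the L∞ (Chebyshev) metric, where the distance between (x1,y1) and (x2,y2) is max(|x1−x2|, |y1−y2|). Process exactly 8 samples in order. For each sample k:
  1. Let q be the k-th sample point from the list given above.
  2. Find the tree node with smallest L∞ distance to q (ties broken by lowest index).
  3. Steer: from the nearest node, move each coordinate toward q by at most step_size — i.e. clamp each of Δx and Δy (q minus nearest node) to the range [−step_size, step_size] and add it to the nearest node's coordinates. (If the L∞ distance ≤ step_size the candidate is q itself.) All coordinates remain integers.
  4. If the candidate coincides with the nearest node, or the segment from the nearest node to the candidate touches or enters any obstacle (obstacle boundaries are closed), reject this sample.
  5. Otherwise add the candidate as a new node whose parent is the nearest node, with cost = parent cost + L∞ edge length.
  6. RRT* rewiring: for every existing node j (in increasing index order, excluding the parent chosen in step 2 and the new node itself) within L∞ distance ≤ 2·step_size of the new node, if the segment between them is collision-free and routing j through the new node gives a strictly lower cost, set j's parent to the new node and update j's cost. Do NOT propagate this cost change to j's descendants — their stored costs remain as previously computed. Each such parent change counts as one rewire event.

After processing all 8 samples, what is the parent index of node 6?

1. q=(11,29) nearest=0 d=29 new=(7,5) → blocked by [6,9]×[2,6], reject
2. q=(4,15) nearest=0 d=15 new=(4,5) → add node 1 parent=0 cost=5
3. q=(2,40) nearest=1 d=35 new=(2,10) → add node 2 parent=1 cost=10
4. q=(9,2) nearest=1 d=5 new=(9,2) → blocked by [6,9]×[2,6], reject
5. q=(8,14) nearest=2 d=6 new=(7,14) → add node 3 parent=2 cost=15
6. q=(2,19) nearest=3 d=5 new=(2,19) → add node 4 parent=3 cost=20
7. q=(9,37) nearest=4 d=18 new=(7,24) → add node 5 parent=4 cost=25
8. q=(0,11) nearest=2 d=2 new=(0,11) → add node 6 parent=2 cost=12

Parent of node 6: 2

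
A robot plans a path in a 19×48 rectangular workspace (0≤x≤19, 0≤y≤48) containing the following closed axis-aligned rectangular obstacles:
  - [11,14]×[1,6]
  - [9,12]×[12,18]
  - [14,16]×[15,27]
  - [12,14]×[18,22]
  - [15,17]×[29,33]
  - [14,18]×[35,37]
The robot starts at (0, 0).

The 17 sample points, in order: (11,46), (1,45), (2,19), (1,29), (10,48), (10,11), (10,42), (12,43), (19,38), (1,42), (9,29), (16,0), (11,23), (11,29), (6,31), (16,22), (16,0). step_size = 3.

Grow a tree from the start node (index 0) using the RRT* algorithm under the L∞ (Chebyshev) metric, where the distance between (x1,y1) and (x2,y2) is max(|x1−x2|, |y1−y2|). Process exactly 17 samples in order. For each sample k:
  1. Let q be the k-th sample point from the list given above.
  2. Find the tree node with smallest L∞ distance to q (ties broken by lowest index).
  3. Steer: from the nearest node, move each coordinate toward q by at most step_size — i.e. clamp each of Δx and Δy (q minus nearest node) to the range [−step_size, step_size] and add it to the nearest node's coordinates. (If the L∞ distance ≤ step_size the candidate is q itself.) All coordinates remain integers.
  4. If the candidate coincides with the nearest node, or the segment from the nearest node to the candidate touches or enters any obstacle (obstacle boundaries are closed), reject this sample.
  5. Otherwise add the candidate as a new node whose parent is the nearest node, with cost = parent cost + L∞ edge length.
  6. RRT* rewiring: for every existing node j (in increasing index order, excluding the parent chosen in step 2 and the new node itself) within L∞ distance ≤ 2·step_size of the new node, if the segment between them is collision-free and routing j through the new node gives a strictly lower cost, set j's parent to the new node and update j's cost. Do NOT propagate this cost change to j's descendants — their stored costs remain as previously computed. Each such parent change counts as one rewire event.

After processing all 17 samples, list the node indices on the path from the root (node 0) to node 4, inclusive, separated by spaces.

1. q=(11,46) nearest=0 d=46 new=(3,3) → add node 1 parent=0 cost=3
2. q=(1,45) nearest=1 d=42 new=(1,6) → add node 2 parent=1 cost=6
3. q=(2,19) nearest=2 d=13 new=(2,9) → add node 3 parent=2 cost=9
4. q=(1,29) nearest=3 d=20 new=(1,12) → add node 4 parent=3 cost=12
5. q=(10,48) nearest=4 d=36 new=(4,15) → add node 5 parent=4 cost=15
6. q=(10,11) nearest=5 d=6 new=(7,12) → add node 6 parent=5 cost=18
7. q=(10,42) nearest=5 d=27 new=(7,18) → add node 7 parent=5 cost=18
8. q=(12,43) nearest=7 d=25 new=(10,21) → add node 8 parent=7 cost=21
9. q=(19,38) nearest=8 d=17 new=(13,24) → add node 9 parent=8 cost=24
10. q=(1,42) nearest=9 d=18 new=(10,27) → add node 10 parent=9 cost=27
11. q=(9,29) nearest=10 d=2 new=(9,29) → add node 11 parent=10 cost=29
12. q=(16,0) nearest=6 d=12 new=(10,9) → add node 12 parent=6 cost=21
13. q=(11,23) nearest=8 d=2 new=(11,23) → add node 13 parent=8 cost=23
14. q=(11,29) nearest=10 d=2 new=(11,29) → add node 14 parent=10 cost=29
15. q=(6,31) nearest=11 d=3 new=(6,31) → add node 15 parent=11 cost=32
16. q=(16,22) nearest=9 d=3 new=(16,22) → blocked by [14,16]×[15,27], reject
17. q=(16,0) nearest=12 d=9 new=(13,6) → blocked by [11,14]×[1,6], reject

Path: 0 1 2 3 4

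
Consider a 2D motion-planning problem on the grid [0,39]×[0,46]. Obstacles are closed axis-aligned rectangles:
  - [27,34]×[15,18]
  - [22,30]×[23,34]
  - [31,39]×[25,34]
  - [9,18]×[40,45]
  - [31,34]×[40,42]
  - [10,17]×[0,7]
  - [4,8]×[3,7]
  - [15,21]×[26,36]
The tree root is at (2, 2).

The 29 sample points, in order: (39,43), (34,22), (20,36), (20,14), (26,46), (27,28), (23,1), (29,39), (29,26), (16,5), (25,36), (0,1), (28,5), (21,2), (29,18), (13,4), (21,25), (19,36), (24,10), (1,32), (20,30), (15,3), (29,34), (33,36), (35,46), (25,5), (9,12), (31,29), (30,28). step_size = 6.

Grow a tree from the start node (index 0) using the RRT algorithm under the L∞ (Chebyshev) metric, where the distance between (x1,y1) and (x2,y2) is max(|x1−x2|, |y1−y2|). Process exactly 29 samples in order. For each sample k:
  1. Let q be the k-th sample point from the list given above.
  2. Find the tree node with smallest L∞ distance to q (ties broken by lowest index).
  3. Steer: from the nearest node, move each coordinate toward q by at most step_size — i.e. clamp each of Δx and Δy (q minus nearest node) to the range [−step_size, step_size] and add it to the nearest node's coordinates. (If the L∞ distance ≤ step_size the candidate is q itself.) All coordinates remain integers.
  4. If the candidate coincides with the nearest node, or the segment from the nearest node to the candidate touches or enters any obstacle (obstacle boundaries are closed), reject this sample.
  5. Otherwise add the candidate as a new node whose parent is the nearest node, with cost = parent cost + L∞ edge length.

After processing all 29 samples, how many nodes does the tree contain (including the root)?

1. q=(39,43) nearest=0 d=41 new=(8,8) → blocked by [4,8]×[3,7], reject
2. q=(34,22) nearest=0 d=32 new=(8,8) → blocked by [4,8]×[3,7], reject
3. q=(20,36) nearest=0 d=34 new=(8,8) → blocked by [4,8]×[3,7], reject
4. q=(20,14) nearest=0 d=18 new=(8,8) → blocked by [4,8]×[3,7], reject
5. q=(26,46) nearest=0 d=44 new=(8,8) → blocked by [4,8]×[3,7], reject
6. q=(27,28) nearest=0 d=26 new=(8,8) → blocked by [4,8]×[3,7], reject
7. q=(23,1) nearest=0 d=21 new=(8,1) → add node 1 parent=0 cost=6
8. q=(29,39) nearest=0 d=37 new=(8,8) → blocked by [4,8]×[3,7], reject
9. q=(29,26) nearest=1 d=25 new=(14,7) → blocked by [10,17]×[0,7], reject
10. q=(16,5) nearest=1 d=8 new=(14,5) → blocked by [10,17]×[0,7], reject
11. q=(25,36) nearest=0 d=34 new=(8,8) → blocked by [4,8]×[3,7], reject
12. q=(0,1) nearest=0 d=2 new=(0,1) → add node 2 parent=0 cost=2
13. q=(28,5) nearest=1 d=20 new=(14,5) → blocked by [10,17]×[0,7], reject
14. q=(21,2) nearest=1 d=13 new=(14,2) → blocked by [10,17]×[0,7], reject
15. q=(29,18) nearest=1 d=21 new=(14,7) → blocked by [10,17]×[0,7], reject
16. q=(13,4) nearest=1 d=5 new=(13,4) → blocked by [10,17]×[0,7], reject
17. q=(21,25) nearest=0 d=23 new=(8,8) → blocked by [4,8]×[3,7], reject
18. q=(19,36) nearest=0 d=34 new=(8,8) → blocked by [4,8]×[3,7], reject
19. q=(24,10) nearest=1 d=16 new=(14,7) → blocked by [10,17]×[0,7], reject
20. q=(1,32) nearest=0 d=30 new=(1,8) → add node 3 parent=0 cost=6
21. q=(20,30) nearest=3 d=22 new=(7,14) → add node 4 parent=3 cost=12
22. q=(15,3) nearest=1 d=7 new=(14,3) → blocked by [10,17]×[0,7], reject
23. q=(29,34) nearest=4 d=22 new=(13,20) → add node 5 parent=4 cost=18
24. q=(33,36) nearest=5 d=20 new=(19,26) → blocked by [15,21]×[26,36], reject
25. q=(35,46) nearest=5 d=26 new=(19,26) → blocked by [15,21]×[26,36], reject
26. q=(25,5) nearest=5 d=15 new=(19,14) → add node 6 parent=5 cost=24
27. q=(9,12) nearest=4 d=2 new=(9,12) → add node 7 parent=4 cost=14
28. q=(31,29) nearest=6 d=15 new=(25,20) → add node 8 parent=6 cost=30
29. q=(30,28) nearest=8 d=8 new=(30,26) → blocked by [22,30]×[23,34], reject

Node count: 9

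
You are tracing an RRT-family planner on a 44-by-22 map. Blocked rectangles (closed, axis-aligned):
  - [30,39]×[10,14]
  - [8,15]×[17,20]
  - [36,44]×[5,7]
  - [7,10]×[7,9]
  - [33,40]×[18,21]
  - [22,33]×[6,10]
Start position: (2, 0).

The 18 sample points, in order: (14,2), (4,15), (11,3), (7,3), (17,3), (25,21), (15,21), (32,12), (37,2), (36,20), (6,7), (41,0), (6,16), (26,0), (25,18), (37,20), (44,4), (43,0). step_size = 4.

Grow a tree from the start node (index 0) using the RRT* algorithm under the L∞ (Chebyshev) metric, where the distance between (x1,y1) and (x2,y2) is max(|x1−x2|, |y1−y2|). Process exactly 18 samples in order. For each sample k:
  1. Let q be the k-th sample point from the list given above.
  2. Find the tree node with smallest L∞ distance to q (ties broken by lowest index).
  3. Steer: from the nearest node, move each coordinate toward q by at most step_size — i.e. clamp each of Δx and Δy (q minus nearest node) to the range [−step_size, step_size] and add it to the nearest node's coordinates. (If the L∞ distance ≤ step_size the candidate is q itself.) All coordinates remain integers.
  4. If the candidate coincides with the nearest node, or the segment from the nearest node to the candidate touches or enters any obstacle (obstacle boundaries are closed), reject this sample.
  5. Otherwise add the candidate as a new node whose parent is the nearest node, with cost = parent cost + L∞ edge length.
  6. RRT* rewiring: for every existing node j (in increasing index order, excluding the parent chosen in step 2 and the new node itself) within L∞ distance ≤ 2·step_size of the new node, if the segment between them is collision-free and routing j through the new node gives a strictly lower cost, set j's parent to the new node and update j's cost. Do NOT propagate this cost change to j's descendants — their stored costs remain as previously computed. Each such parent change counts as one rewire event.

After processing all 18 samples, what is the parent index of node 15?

Parent of node 15: 11

1. q=(14,2) nearest=0 d=12 new=(6,2) → add node 1 parent=0 cost=4
2. q=(4,15) nearest=1 d=13 new=(4,6) → add node 2 parent=1 cost=8
3. q=(11,3) nearest=1 d=5 new=(10,3) → add node 3 parent=1 cost=8
4. q=(7,3) nearest=1 d=1 new=(7,3) → add node 4 parent=1 cost=5
5. q=(17,3) nearest=3 d=7 new=(14,3) → add node 5 parent=3 cost=12
6. q=(25,21) nearest=3 d=18 new=(14,7) → add node 6 parent=3 cost=12
7. q=(15,21) nearest=6 d=14 new=(15,11) → add node 7 parent=6 cost=16
8. q=(32,12) nearest=7 d=17 new=(19,12) → add node 8 parent=7 cost=20
9. q=(37,2) nearest=8 d=18 new=(23,8) → blocked by [22,33]×[6,10], reject
10. q=(36,20) nearest=8 d=17 new=(23,16) → add node 9 parent=8 cost=24
11. q=(6,7) nearest=2 d=2 new=(6,7) → add node 10 parent=2 cost=10
12. q=(41,0) nearest=9 d=18 new=(27,12) → add node 11 parent=9 cost=28
13. q=(6,16) nearest=6 d=9 new=(10,11) → add node 12 parent=6 cost=16
14. q=(26,0) nearest=7 d=11 new=(19,7) → add node 13 parent=7 cost=20
15. q=(25,18) nearest=9 d=2 new=(25,18) → add node 14 parent=9 cost=26
16. q=(37,20) nearest=11 d=10 new=(31,16) → add node 15 parent=11 cost=32
17. q=(44,4) nearest=15 d=13 new=(35,12) → blocked by [30,39]×[10,14], reject
18. q=(43,0) nearest=11 d=16 new=(31,8) → blocked by [22,33]×[6,10], reject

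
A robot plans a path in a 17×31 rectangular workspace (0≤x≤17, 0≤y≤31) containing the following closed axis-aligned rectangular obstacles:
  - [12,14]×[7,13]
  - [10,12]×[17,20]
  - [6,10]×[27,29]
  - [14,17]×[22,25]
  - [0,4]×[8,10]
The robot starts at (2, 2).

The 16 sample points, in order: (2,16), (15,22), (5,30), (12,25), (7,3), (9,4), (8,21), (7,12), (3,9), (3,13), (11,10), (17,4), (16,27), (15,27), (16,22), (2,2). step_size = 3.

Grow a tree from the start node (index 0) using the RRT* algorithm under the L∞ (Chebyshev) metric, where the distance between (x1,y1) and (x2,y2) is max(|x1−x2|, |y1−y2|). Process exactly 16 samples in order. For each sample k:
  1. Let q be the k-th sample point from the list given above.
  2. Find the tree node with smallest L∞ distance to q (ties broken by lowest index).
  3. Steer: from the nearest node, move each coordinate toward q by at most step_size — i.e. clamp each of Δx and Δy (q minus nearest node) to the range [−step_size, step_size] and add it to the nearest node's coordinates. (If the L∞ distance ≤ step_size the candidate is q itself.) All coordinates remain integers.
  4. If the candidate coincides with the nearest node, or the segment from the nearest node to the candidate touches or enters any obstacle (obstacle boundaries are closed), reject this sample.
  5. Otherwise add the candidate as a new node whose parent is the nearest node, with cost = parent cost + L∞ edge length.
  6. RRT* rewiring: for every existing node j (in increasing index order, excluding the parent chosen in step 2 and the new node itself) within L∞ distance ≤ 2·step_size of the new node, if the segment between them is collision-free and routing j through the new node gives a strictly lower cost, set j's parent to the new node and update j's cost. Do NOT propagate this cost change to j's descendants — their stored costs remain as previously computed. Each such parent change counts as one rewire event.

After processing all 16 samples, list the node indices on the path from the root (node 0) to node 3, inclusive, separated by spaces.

Path: 0 1 2 3

1. q=(2,16) nearest=0 d=14 new=(2,5) → add node 1 parent=0 cost=3
2. q=(15,22) nearest=1 d=17 new=(5,8) → add node 2 parent=1 cost=6
3. q=(5,30) nearest=2 d=22 new=(5,11) → add node 3 parent=2 cost=9
4. q=(12,25) nearest=3 d=14 new=(8,14) → add node 4 parent=3 cost=12
5. q=(7,3) nearest=0 d=5 new=(5,3) → add node 5 parent=0 cost=3
6. q=(9,4) nearest=2 d=4 new=(8,5) → add node 6 parent=2 cost=9
7. q=(8,21) nearest=4 d=7 new=(8,17) → add node 7 parent=4 cost=15
8. q=(7,12) nearest=3 d=2 new=(7,12) → add node 8 parent=3 cost=11
9. q=(3,9) nearest=2 d=2 new=(3,9) → blocked by [0,4]×[8,10], reject
10. q=(3,13) nearest=3 d=2 new=(3,13) → add node 9 parent=3 cost=11
11. q=(11,10) nearest=4 d=4 new=(11,11) → add node 10 parent=4 cost=15
12. q=(17,4) nearest=10 d=7 new=(14,8) → blocked by [12,14]×[7,13], reject
13. q=(16,27) nearest=7 d=10 new=(11,20) → blocked by [10,12]×[17,20], reject
14. q=(15,27) nearest=7 d=10 new=(11,20) → blocked by [10,12]×[17,20], reject
15. q=(16,22) nearest=4 d=8 new=(11,17) → blocked by [10,12]×[17,20], reject
16. q=(2,2) nearest=0 d=0 → coincident, reject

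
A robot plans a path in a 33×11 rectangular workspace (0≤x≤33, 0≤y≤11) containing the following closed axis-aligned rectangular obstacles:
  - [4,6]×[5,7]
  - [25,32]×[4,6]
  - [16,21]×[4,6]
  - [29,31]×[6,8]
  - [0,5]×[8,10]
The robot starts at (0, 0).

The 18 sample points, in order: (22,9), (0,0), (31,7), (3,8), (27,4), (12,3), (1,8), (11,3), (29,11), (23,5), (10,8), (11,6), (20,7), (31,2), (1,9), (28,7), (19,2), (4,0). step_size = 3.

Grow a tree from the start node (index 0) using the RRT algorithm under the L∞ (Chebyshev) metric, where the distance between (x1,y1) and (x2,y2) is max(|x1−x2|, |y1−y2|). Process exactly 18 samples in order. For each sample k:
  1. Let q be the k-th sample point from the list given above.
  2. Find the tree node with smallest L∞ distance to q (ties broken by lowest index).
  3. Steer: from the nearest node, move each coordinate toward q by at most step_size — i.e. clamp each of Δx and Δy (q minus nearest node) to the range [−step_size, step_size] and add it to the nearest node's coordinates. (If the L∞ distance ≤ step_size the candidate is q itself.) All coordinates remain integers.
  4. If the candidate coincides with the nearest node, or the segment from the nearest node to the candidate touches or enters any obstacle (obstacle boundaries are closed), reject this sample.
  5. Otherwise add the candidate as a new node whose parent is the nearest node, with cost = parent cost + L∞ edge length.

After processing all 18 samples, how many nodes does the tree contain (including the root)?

1. q=(22,9) nearest=0 d=22 new=(3,3) → add node 1 parent=0 cost=3
2. q=(0,0) nearest=0 d=0 → coincident, reject
3. q=(31,7) nearest=1 d=28 new=(6,6) → blocked by [4,6]×[5,7], reject
4. q=(3,8) nearest=1 d=5 new=(3,6) → add node 2 parent=1 cost=6
5. q=(27,4) nearest=1 d=24 new=(6,4) → add node 3 parent=1 cost=6
6. q=(12,3) nearest=3 d=6 new=(9,3) → add node 4 parent=3 cost=9
7. q=(1,8) nearest=2 d=2 new=(1,8) → blocked by [0,5]×[8,10], reject
8. q=(11,3) nearest=4 d=2 new=(11,3) → add node 5 parent=4 cost=11
9. q=(29,11) nearest=5 d=18 new=(14,6) → add node 6 parent=5 cost=14
10. q=(23,5) nearest=6 d=9 new=(17,5) → blocked by [16,21]×[4,6], reject
11. q=(10,8) nearest=3 d=4 new=(9,7) → add node 7 parent=3 cost=9
12. q=(11,6) nearest=7 d=2 new=(11,6) → add node 8 parent=7 cost=11
13. q=(20,7) nearest=6 d=6 new=(17,7) → add node 9 parent=6 cost=17
14. q=(31,2) nearest=9 d=14 new=(20,4) → blocked by [16,21]×[4,6], reject
15. q=(1,9) nearest=2 d=3 new=(1,9) → blocked by [0,5]×[8,10], reject
16. q=(28,7) nearest=9 d=11 new=(20,7) → add node 10 parent=9 cost=20
17. q=(19,2) nearest=6 d=5 new=(17,3) → blocked by [16,21]×[4,6], reject
18. q=(4,0) nearest=1 d=3 new=(4,0) → add node 11 parent=1 cost=6

Node count: 12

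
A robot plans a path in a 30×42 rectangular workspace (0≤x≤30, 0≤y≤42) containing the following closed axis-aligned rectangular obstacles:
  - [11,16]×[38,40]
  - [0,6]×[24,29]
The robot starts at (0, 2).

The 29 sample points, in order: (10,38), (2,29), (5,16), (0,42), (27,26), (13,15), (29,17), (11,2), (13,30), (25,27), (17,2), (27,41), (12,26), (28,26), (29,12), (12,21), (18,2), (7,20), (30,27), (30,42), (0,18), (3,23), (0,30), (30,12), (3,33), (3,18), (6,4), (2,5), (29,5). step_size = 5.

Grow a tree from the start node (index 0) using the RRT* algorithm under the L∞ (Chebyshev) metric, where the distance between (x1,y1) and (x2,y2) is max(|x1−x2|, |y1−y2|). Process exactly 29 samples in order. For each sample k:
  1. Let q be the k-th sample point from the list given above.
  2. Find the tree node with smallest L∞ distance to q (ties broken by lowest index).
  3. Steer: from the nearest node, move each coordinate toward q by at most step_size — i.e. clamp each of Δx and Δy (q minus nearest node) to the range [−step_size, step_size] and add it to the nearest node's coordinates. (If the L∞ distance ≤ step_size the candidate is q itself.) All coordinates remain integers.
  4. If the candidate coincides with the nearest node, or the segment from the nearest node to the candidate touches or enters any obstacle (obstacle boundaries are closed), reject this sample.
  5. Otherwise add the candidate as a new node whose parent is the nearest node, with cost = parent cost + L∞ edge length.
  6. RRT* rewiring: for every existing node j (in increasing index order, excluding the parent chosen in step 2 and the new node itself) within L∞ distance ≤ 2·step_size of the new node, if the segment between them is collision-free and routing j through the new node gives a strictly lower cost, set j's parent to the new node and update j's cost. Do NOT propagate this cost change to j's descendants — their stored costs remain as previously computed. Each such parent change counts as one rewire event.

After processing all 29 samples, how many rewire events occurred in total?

1. q=(10,38) nearest=0 d=36 new=(5,7) → add node 1 parent=0 cost=5
2. q=(2,29) nearest=1 d=22 new=(2,12) → add node 2 parent=1 cost=10
3. q=(5,16) nearest=2 d=4 new=(5,16) → add node 3 parent=2 cost=14
4. q=(0,42) nearest=3 d=26 new=(0,21) → add node 4 parent=3 cost=19
5. q=(27,26) nearest=1 d=22 new=(10,12) → add node 5 parent=1 cost=10
6. q=(13,15) nearest=5 d=3 new=(13,15) → add node 6 parent=5 cost=13
7. q=(29,17) nearest=6 d=16 new=(18,17) → add node 7 parent=6 cost=18
8. q=(11,2) nearest=1 d=6 new=(10,2) → add node 8 parent=1 cost=10
9. q=(13,30) nearest=4 d=13 new=(5,26) → blocked by [0,6]×[24,29], reject
10. q=(25,27) nearest=7 d=10 new=(23,22) → add node 9 parent=7 cost=23
11. q=(17,2) nearest=8 d=7 new=(15,2) → add node 10 parent=8 cost=15
12. q=(27,41) nearest=9 d=19 new=(27,27) → add node 11 parent=9 cost=28
13. q=(12,26) nearest=7 d=9 new=(13,22) → add node 12 parent=7 cost=23
14. q=(28,26) nearest=11 d=1 new=(28,26) → add node 13 parent=11 cost=29
15. q=(29,12) nearest=9 d=10 new=(28,17) → add node 14 parent=9 cost=28
16. q=(12,21) nearest=12 d=1 new=(12,21) → add node 15 parent=12 cost=24
17. q=(18,2) nearest=10 d=3 new=(18,2) → add node 16 parent=10 cost=18
18. q=(7,20) nearest=3 d=4 new=(7,20) → add node 17 parent=3 cost=18; rewire 15→17 (23<24)
19. q=(30,27) nearest=13 d=2 new=(30,27) → add node 18 parent=13 cost=31
20. q=(30,42) nearest=11 d=15 new=(30,32) → add node 19 parent=11 cost=33
21. q=(0,18) nearest=4 d=3 new=(0,18) → add node 20 parent=4 cost=22
22. q=(3,23) nearest=4 d=3 new=(3,23) → add node 21 parent=4 cost=22
23. q=(0,30) nearest=21 d=7 new=(0,28) → blocked by [0,6]×[24,29], reject
24. q=(30,12) nearest=14 d=5 new=(30,12) → add node 22 parent=14 cost=33
25. q=(3,33) nearest=21 d=10 new=(3,28) → blocked by [0,6]×[24,29], reject
26. q=(3,18) nearest=3 d=2 new=(3,18) → add node 23 parent=3 cost=16; rewire 20→23 (19<22); rewire 21→23 (21<22)
27. q=(6,4) nearest=1 d=3 new=(6,4) → add node 24 parent=1 cost=8
28. q=(2,5) nearest=0 d=3 new=(2,5) → add node 25 parent=0 cost=3; rewire 24→25 (7<8)
29. q=(29,5) nearest=22 d=7 new=(29,7) → add node 26 parent=22 cost=38

Rewire events: 4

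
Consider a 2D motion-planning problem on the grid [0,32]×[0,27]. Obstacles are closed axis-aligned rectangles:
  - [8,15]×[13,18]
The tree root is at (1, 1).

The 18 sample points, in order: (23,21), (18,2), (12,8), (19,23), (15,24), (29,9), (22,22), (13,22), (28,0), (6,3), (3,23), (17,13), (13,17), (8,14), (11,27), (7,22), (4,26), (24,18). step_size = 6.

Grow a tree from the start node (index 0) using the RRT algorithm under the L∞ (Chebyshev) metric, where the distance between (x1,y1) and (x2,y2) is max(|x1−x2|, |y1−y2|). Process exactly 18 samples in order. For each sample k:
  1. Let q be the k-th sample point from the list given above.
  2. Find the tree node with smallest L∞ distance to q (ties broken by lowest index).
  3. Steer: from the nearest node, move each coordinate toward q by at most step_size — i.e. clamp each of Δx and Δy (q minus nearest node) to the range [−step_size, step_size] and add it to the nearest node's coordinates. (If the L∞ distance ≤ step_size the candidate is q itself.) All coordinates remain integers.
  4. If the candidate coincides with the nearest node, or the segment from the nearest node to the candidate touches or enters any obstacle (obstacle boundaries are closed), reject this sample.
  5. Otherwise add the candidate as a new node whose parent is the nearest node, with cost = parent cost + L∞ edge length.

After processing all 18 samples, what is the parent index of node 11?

Parent of node 11: 8

1. q=(23,21) nearest=0 d=22 new=(7,7) → add node 1 parent=0 cost=6
2. q=(18,2) nearest=1 d=11 new=(13,2) → add node 2 parent=1 cost=12
3. q=(12,8) nearest=1 d=5 new=(12,8) → add node 3 parent=1 cost=11
4. q=(19,23) nearest=3 d=15 new=(18,14) → add node 4 parent=3 cost=17
5. q=(15,24) nearest=4 d=10 new=(15,20) → add node 5 parent=4 cost=23
6. q=(29,9) nearest=4 d=11 new=(24,9) → add node 6 parent=4 cost=23
7. q=(22,22) nearest=5 d=7 new=(21,22) → add node 7 parent=5 cost=29
8. q=(13,22) nearest=5 d=2 new=(13,22) → add node 8 parent=5 cost=25
9. q=(28,0) nearest=6 d=9 new=(28,3) → add node 9 parent=6 cost=29
10. q=(6,3) nearest=1 d=4 new=(6,3) → add node 10 parent=1 cost=10
11. q=(3,23) nearest=8 d=10 new=(7,23) → add node 11 parent=8 cost=31
12. q=(17,13) nearest=4 d=1 new=(17,13) → add node 12 parent=4 cost=18
13. q=(13,17) nearest=5 d=3 new=(13,17) → blocked by [8,15]×[13,18], reject
14. q=(8,14) nearest=3 d=6 new=(8,14) → blocked by [8,15]×[13,18], reject
15. q=(11,27) nearest=11 d=4 new=(11,27) → add node 13 parent=11 cost=35
16. q=(7,22) nearest=11 d=1 new=(7,22) → add node 14 parent=11 cost=32
17. q=(4,26) nearest=11 d=3 new=(4,26) → add node 15 parent=11 cost=34
18. q=(24,18) nearest=7 d=4 new=(24,18) → add node 16 parent=7 cost=33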